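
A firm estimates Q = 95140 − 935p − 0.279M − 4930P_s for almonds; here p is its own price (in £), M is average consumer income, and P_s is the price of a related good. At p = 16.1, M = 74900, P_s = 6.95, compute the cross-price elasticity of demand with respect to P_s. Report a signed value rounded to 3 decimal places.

At the given values, Q = 95140 − 935(16.1) − 0.279(74900) − 4930(6.95) = 24925.9.
∂Q/∂P_s = -4930.
E = (-4930) × (6.95/24925.9) = -1.37461…

-1.375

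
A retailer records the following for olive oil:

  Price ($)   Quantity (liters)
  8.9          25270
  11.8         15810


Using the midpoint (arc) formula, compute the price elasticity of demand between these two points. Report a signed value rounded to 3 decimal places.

%ΔQ = (15810 − 25270) / [(25270 + 15810)/2] = -9460/20540 = -0.460564…
%ΔP = (11.8 − 8.9) / [(8.9 + 11.8)/2] = 2.9/10.35 = 0.280193…
Arc Ed = %ΔQ / %ΔP = (-9460/20540) / (2.9/10.35) = -1.64373…

-1.644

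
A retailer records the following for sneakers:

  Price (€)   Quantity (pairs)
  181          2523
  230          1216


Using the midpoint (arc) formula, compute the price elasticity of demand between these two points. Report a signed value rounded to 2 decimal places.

%ΔQ = (1216 − 2523) / [(2523 + 1216)/2] = -1307/1869.5 = -0.699117…
%ΔP = (230 − 181) / [(181 + 230)/2] = 49/205.5 = 0.238442…
Arc Ed = %ΔQ / %ΔP = (-1307/1869.5) / (49/205.5) = -2.9320…

-2.93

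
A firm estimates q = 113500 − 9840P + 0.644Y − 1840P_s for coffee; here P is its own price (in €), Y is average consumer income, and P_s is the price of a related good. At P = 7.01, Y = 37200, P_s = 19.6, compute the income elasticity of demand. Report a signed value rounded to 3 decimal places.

At the given values, q = 113500 − 9840(7.01) + 0.644(37200) − 1840(19.6) = 32414.4.
∂q/∂Y = 0.644.
E = (0.644) × (37200/32414.4) = 0.73907…

0.739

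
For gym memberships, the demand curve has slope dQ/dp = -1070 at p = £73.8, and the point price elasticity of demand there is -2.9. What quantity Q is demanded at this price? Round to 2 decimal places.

27229.66

Ed = (dQ/dp)·(p/Q) ⇒ Q = (dQ/dp)·p/Ed = (-1070)·73.8/(-2.9) = 27229.6551…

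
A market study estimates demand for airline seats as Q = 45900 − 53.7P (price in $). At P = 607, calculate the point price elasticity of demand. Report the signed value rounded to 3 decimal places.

dQ/dP = −53.7. At P = 607, Q = 45900 − 53.7(607) = 13304.1.
Ed = (dQ/dP)·(P/Q) = −53.7 × (607/13304.1) = -2.45006…

-2.450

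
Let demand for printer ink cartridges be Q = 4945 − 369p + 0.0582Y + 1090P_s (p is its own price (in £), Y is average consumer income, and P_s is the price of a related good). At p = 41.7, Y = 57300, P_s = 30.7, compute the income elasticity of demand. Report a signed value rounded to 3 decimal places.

At the given values, Q = 4945 − 369(41.7) + 0.0582(57300) + 1090(30.7) = 26355.56.
∂Q/∂Y = 0.0582.
E = (0.0582) × (57300/26355.56) = 0.12653…

0.127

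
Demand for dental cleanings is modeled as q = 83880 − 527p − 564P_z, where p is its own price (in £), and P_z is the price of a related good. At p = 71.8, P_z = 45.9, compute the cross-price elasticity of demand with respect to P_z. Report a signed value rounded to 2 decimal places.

At the given values, q = 83880 − 527(71.8) − 564(45.9) = 20153.8.
∂q/∂P_z = -564.
E = (-564) × (45.9/20153.8) = -1.2845…

-1.28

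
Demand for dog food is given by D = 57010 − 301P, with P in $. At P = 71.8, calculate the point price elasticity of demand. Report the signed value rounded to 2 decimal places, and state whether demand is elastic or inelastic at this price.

dD/dP = −301. At P = 71.8, D = 57010 − 301(71.8) = 35398.2.
Ed = (dD/dP)·(P/D) = −301 × (71.8/35398.2) = -0.6105…
|Ed| = 0.61 < 1, so demand is inelastic.

-0.61; inelastic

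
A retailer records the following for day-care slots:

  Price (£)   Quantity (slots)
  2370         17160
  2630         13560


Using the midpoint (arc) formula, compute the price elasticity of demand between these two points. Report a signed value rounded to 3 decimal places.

%ΔQ = (13560 − 17160) / [(17160 + 13560)/2] = -3600/15360 = -0.234375
%ΔP = (2630 − 2370) / [(2370 + 2630)/2] = 260/2500 = 0.104
Arc Ed = %ΔQ / %ΔP = (-3600/15360) / (260/2500) = -2.25360…

-2.254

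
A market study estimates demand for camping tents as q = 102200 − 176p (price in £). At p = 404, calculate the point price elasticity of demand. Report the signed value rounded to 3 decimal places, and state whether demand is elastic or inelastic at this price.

-2.287; elastic

dq/dp = −176. At p = 404, q = 102200 − 176(404) = 31096.
Ed = (dq/dp)·(p/q) = −176 × (404/31096) = -2.28659…
|Ed| = 2.287 > 1, so demand is elastic.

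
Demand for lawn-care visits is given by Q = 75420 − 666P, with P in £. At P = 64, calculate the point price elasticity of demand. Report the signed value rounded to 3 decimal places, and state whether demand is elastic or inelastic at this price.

-1.300; elastic

dQ/dP = −666. At P = 64, Q = 75420 − 666(64) = 32796.
Ed = (dQ/dP)·(P/Q) = −666 × (64/32796) = -1.29967…
|Ed| = 1.300 > 1, so demand is elastic.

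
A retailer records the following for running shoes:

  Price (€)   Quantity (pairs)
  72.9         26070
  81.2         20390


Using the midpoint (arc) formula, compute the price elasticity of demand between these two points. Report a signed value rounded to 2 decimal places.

-2.27

%ΔQ = (20390 − 26070) / [(26070 + 20390)/2] = -5680/23230 = -0.244511…
%ΔP = (81.2 − 72.9) / [(72.9 + 81.2)/2] = 8.3/77.05 = 0.107722…
Arc Ed = %ΔQ / %ΔP = (-5680/23230) / (8.3/77.05) = -2.2698…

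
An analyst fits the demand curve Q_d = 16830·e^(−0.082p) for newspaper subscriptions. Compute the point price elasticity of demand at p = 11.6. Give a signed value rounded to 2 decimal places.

dQ_d/dp = −0.082·Q_d = -533.086. At p = 11.6, Q_d = 6501.05.
Ed = (dQ_d/dp)·(p/Q_d) = (-533.086) × (11.6/6501.05) = -0.9512

-0.95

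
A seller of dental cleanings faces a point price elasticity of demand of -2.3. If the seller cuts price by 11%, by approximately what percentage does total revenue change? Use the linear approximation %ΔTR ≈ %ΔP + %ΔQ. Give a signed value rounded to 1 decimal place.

%ΔQ ≈ Ed × %ΔP = (-2.3) × (-11%) = +25.3000%
%ΔTR ≈ %ΔP + %ΔQ = (-11%) + (+25.3000%) = +14.3000%

+14.3%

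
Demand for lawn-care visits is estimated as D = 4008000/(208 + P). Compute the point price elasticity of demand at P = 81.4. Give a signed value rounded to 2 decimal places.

dD/dP = −4008000/(208 + P)² = -47.8554. At P = 81.4, D = 13849.3.
Ed = (dD/dP)·(P/D) = (-47.8554) × (81.4/13849.3) = -0.2812…

-0.28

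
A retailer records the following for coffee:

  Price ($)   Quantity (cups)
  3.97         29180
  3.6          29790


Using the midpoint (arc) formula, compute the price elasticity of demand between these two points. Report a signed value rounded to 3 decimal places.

-0.212

%ΔQ = (29790 − 29180) / [(29180 + 29790)/2] = 610/29485 = 0.020688…
%ΔP = (3.6 − 3.97) / [(3.97 + 3.6)/2] = -0.37/3.785 = -0.097754…
Arc Ed = %ΔQ / %ΔP = (610/29485) / (-0.37/3.785) = -0.21163…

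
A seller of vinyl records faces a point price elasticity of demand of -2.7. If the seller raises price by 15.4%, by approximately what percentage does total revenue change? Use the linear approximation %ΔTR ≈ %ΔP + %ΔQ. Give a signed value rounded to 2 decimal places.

-26.18%

%ΔQ ≈ Ed × %ΔP = (-2.7) × (+15.4%) = -41.5800%
%ΔTR ≈ %ΔP + %ΔQ = (+15.4%) + (-41.5800%) = -26.1800%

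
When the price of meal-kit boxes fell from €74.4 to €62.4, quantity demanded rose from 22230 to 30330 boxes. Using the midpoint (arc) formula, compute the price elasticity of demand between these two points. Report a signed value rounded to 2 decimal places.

%ΔQ = (30330 − 22230) / [(22230 + 30330)/2] = 8100/26280 = 0.308219…
%ΔP = (62.4 − 74.4) / [(74.4 + 62.4)/2] = -12/68.4 = -0.175438…
Arc Ed = %ΔQ / %ΔP = (8100/26280) / (-12/68.4) = -1.7568…

-1.76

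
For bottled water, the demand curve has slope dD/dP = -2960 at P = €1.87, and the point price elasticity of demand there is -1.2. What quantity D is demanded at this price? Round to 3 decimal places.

4612.667

Ed = (dD/dP)·(P/D) ⇒ D = (dD/dP)·P/Ed = (-2960)·1.87/(-1.2) = 4612.66666…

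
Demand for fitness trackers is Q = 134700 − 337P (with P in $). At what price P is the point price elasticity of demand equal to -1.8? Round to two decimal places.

Ed = −337P/(134700 − 337P). Set this equal to -1.8:
337P = 1.8·(134700 − 337P) ⇒ 337P(1 + 1.8) = 1.8·134700
P = 1.8·134700 / (337·2.8) = 256.9520…

256.95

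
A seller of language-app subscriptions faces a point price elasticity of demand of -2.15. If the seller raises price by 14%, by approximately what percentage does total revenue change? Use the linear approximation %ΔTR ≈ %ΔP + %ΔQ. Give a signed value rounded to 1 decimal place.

-16.1%

%ΔQ ≈ Ed × %ΔP = (-2.15) × (+14%) = -30.1000%
%ΔTR ≈ %ΔP + %ΔQ = (+14%) + (-30.1000%) = -16.1000%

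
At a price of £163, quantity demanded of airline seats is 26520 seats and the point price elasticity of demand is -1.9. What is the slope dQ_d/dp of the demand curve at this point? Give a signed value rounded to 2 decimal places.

Ed = (dQ_d/dp)·(p/Q_d) ⇒ dQ_d/dp = Ed·Q_d/p = (-1.9)·26520/163 = -309.1288…

-309.13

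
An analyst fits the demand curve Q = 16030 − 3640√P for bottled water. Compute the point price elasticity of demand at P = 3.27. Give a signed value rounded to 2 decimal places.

dQ/dP = −3640/(2√P) = -1006.46. At P = 3.27, Q = 9447.74.
Ed = (dQ/dP)·(P/Q) = (-1006.46) × (3.27/9447.74) = -0.3483…

-0.35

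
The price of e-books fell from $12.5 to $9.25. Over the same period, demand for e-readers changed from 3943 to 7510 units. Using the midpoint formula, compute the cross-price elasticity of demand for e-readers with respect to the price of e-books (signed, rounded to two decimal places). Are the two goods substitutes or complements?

%ΔQ_{e-readers} = (7510 − 3943)/avg = 3567/5726.5 = 0.622893…
%ΔP_{e-books} = (9.25 − 12.5)/avg = -3.25/10.875 = -0.298850…
E_cross = (3567/5726.5) / (-3.25/10.875) = -2.0842…
E_cross < 0 ⇒ the goods are complements.

-2.08; complements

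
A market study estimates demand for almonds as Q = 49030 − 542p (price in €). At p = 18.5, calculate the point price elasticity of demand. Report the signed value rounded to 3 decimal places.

-0.257

dQ/dp = −542. At p = 18.5, Q = 49030 − 542(18.5) = 39003.
Ed = (dQ/dp)·(p/Q) = −542 × (18.5/39003) = -0.25708…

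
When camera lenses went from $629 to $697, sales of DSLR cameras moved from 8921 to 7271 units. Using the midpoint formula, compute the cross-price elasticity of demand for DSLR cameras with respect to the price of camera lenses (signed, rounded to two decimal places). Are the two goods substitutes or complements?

-1.99; complements

%ΔQ_{DSLR cameras} = (7271 − 8921)/avg = -1650/8096 = -0.203804…
%ΔP_{camera lenses} = (697 − 629)/avg = 68/663 = 0.102564…
E_cross = (-1650/8096) / (68/663) = -1.9870…
E_cross < 0 ⇒ the goods are complements.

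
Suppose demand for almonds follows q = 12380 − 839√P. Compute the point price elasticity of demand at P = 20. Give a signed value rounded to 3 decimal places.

dq/dP = −839/(2√P) = -93.8031. At P = 20, q = 8627.88.
Ed = (dq/dP)·(P/q) = (-93.8031) × (20/8627.88) = -0.21744…

-0.217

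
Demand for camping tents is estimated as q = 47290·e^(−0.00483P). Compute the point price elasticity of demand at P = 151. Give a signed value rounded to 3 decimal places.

-0.729

dq/dP = −0.00483·q = -110.147. At P = 151, q = 22804.8.
Ed = (dq/dP)·(P/q) = (-110.147) × (151/22804.8) = -0.72933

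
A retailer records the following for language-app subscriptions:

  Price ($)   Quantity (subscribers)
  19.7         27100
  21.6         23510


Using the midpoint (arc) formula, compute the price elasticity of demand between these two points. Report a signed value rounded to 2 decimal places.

%ΔQ = (23510 − 27100) / [(27100 + 23510)/2] = -3590/25305 = -0.141869…
%ΔP = (21.6 − 19.7) / [(19.7 + 21.6)/2] = 1.9/20.65 = 0.092009…
Arc Ed = %ΔQ / %ΔP = (-3590/25305) / (1.9/20.65) = -1.5418…

-1.54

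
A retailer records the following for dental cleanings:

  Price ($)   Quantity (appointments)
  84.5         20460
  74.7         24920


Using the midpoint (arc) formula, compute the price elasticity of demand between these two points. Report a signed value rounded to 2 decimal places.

-1.60

%ΔQ = (24920 − 20460) / [(20460 + 24920)/2] = 4460/22690 = 0.196562…
%ΔP = (74.7 − 84.5) / [(84.5 + 74.7)/2] = -9.8/79.6 = -0.123115…
Arc Ed = %ΔQ / %ΔP = (4460/22690) / (-9.8/79.6) = -1.5965…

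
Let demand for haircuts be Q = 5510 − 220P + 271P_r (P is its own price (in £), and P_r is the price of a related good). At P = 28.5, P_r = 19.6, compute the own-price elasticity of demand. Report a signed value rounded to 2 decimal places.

-1.38

At the given values, Q = 5510 − 220(28.5) + 271(19.6) = 4551.6.
∂Q/∂P = −220.
E = (-220) × (28.5/4551.6) = -1.3775…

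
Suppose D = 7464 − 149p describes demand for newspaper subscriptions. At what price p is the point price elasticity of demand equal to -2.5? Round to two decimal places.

Ed = −149p/(7464 − 149p). Set this equal to -2.5:
149p = 2.5·(7464 − 149p) ⇒ 149p(1 + 2.5) = 2.5·7464
p = 2.5·7464 / (149·3.5) = 35.7813…

35.78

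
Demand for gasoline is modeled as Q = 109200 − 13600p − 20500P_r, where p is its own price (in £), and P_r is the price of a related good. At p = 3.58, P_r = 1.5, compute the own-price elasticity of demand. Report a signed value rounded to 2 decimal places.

At the given values, Q = 109200 − 13600(3.58) − 20500(1.5) = 29762.
∂Q/∂p = −13600.
E = (-13600) × (3.58/29762) = -1.6359…

-1.64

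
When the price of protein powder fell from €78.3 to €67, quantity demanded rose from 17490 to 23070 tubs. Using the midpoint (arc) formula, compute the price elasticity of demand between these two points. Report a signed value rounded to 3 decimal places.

%ΔQ = (23070 − 17490) / [(17490 + 23070)/2] = 5580/20280 = 0.275147…
%ΔP = (67 − 78.3) / [(78.3 + 67)/2] = -11.3/72.65 = -0.155540…
Arc Ed = %ΔQ / %ΔP = (5580/20280) / (-11.3/72.65) = -1.76898…

-1.769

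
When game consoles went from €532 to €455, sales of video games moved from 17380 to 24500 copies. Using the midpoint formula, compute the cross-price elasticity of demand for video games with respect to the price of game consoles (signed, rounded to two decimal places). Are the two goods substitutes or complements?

%ΔQ_{video games} = (24500 − 17380)/avg = 7120/20940 = 0.340019…
%ΔP_{game consoles} = (455 − 532)/avg = -77/493.5 = -0.156028…
E_cross = (7120/20940) / (-77/493.5) = -2.1792…
E_cross < 0 ⇒ the goods are complements.

-2.18; complements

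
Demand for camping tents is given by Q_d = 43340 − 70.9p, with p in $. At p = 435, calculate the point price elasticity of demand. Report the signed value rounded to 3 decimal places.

dQ_d/dp = −70.9. At p = 435, Q_d = 43340 − 70.9(435) = 12498.5.
Ed = (dQ_d/dp)·(p/Q_d) = −70.9 × (435/12498.5) = -2.46761…

-2.468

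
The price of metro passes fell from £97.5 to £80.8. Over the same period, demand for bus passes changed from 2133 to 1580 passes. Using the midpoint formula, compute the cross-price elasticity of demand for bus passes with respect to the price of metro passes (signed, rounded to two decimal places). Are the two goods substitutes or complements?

%ΔQ_{bus passes} = (1580 − 2133)/avg = -553/1856.5 = -0.297872…
%ΔP_{metro passes} = (80.8 − 97.5)/avg = -16.7/89.15 = -0.187324…
E_cross = (-553/1856.5) / (-16.7/89.15) = 1.5901…
E_cross > 0 ⇒ the goods are substitutes.

1.59; substitutes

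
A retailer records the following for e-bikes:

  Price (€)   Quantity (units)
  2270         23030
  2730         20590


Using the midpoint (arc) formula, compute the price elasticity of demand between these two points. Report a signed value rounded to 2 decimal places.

%ΔQ = (20590 − 23030) / [(23030 + 20590)/2] = -2440/21810 = -0.111875…
%ΔP = (2730 − 2270) / [(2270 + 2730)/2] = 460/2500 = 0.184
Arc Ed = %ΔQ / %ΔP = (-2440/21810) / (460/2500) = -0.6080…

-0.61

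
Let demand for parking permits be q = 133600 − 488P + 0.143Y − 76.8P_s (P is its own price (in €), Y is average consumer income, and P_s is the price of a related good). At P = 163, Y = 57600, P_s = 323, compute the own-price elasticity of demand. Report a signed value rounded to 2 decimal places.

At the given values, q = 133600 − 488(163) + 0.143(57600) − 76.8(323) = 37486.4.
∂q/∂P = −488.
E = (-488) × (163/37486.4) = -2.1219…

-2.12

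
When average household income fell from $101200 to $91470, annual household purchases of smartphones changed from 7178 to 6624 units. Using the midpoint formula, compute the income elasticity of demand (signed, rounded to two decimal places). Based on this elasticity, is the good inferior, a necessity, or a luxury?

%ΔQ = (6624 − 7178)/[( 7178 + 6624)/2] = -554/6901 = -0.080278…
%ΔIncome = (91470 − 101200)/[( 101200 + 91470)/2] = -9730/96335 = -0.101001…
E_income = (-554/6901) / (-9730/96335) = 0.7948…
0 < E_income < 1 ⇒ normal good, necessity.

0.79; necessity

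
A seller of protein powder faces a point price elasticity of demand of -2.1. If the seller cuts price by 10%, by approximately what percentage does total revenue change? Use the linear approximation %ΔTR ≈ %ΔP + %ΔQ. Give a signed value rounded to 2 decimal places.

+11.00%

%ΔQ ≈ Ed × %ΔP = (-2.1) × (-10%) = +21.0000%
%ΔTR ≈ %ΔP + %ΔQ = (-10%) + (+21.0000%) = +11.0000%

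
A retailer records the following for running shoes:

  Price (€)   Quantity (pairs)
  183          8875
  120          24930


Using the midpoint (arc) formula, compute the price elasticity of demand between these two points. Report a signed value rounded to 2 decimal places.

%ΔQ = (24930 − 8875) / [(8875 + 24930)/2] = 16055/16902.5 = 0.949859…
%ΔP = (120 − 183) / [(183 + 120)/2] = -63/151.5 = -0.415841…
Arc Ed = %ΔQ / %ΔP = (16055/16902.5) / (-63/151.5) = -2.2841…

-2.28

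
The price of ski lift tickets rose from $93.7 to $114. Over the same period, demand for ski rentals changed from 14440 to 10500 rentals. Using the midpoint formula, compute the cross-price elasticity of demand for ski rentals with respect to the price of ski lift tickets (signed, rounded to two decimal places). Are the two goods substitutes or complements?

%ΔQ_{ski rentals} = (10500 − 14440)/avg = -3940/12470 = -0.315958…
%ΔP_{ski lift tickets} = (114 − 93.7)/avg = 20.3/103.85 = 0.195474…
E_cross = (-3940/12470) / (20.3/103.85) = -1.6163…
E_cross < 0 ⇒ the goods are complements.

-1.62; complements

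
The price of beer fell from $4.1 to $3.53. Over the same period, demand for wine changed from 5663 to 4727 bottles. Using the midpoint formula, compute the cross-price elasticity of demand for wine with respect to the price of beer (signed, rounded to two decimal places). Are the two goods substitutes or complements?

%ΔQ_{wine} = (4727 − 5663)/avg = -936/5195 = -0.180173…
%ΔP_{beer} = (3.53 − 4.1)/avg = -0.57/3.815 = -0.149410…
E_cross = (-936/5195) / (-0.57/3.815) = 1.2058…
E_cross > 0 ⇒ the goods are substitutes.

1.21; substitutes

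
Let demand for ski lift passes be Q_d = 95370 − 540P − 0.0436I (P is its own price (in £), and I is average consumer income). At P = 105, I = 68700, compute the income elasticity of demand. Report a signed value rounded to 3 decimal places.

At the given values, Q_d = 95370 − 540(105) − 0.0436(68700) = 35674.68.
∂Q_d/∂I = -0.0436.
E = (-0.0436) × (68700/35674.68) = -0.08396…

-0.084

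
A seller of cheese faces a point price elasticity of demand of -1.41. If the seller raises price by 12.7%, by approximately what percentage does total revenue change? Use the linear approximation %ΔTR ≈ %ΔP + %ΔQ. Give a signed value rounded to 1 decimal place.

%ΔQ ≈ Ed × %ΔP = (-1.41) × (+12.7%) = -17.9070%
%ΔTR ≈ %ΔP + %ΔQ = (+12.7%) + (-17.9070%) = -5.2070%

-5.2%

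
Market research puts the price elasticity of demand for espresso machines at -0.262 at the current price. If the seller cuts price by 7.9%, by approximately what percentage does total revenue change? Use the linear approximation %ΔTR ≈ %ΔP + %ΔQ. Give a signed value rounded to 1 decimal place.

%ΔQ ≈ Ed × %ΔP = (-0.262) × (-7.9%) = +2.0698%
%ΔTR ≈ %ΔP + %ΔQ = (-7.9%) + (+2.0698%) = -5.8302%

-5.8%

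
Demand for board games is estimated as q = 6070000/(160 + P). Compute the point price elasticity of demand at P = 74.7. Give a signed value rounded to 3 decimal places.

-0.318

dq/dP = −6070000/(160 + P)² = -110.195. At P = 74.7, q = 25862.8.
Ed = (dq/dP)·(P/q) = (-110.195) × (74.7/25862.8) = -0.31827…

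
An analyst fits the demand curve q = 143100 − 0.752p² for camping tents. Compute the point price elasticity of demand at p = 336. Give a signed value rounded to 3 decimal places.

-2.917

dq/dp = −2·0.752·p = -505.344. At p = 336, q = 58202.208.
Ed = (dq/dp)·(p/q) = (-505.344) × (336/58202.208) = -2.91733…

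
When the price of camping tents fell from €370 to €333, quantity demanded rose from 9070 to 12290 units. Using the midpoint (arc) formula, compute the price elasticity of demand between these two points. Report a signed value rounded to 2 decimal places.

-2.86

%ΔQ = (12290 − 9070) / [(9070 + 12290)/2] = 3220/10680 = 0.301498…
%ΔP = (333 − 370) / [(370 + 333)/2] = -37/351.5 = -0.105263…
Arc Ed = %ΔQ / %ΔP = (3220/10680) / (-37/351.5) = -2.8642…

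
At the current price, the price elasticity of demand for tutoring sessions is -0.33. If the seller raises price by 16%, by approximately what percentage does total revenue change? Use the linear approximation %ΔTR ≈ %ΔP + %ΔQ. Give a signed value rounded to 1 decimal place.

+10.7%

%ΔQ ≈ Ed × %ΔP = (-0.33) × (+16%) = -5.2800%
%ΔTR ≈ %ΔP + %ΔQ = (+16%) + (-5.2800%) = +10.7200%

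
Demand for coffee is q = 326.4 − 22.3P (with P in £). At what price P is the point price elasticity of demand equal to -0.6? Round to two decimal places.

5.49

Ed = −22.3P/(326.4 − 22.3P). Set this equal to -0.6:
22.3P = 0.6·(326.4 − 22.3P) ⇒ 22.3P(1 + 0.6) = 0.6·326.4
P = 0.6·326.4 / (22.3·1.6) = 5.4887…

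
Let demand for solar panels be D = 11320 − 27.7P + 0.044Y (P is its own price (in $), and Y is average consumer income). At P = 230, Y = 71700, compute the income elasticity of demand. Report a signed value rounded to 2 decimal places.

0.39

At the given values, D = 11320 − 27.7(230) + 0.044(71700) = 8103.8.
∂D/∂Y = 0.044.
E = (0.044) × (71700/8103.8) = 0.3892…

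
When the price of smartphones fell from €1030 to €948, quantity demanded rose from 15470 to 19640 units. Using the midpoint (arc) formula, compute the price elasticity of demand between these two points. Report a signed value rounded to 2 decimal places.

-2.86

%ΔQ = (19640 − 15470) / [(15470 + 19640)/2] = 4170/17555 = 0.237539…
%ΔP = (948 − 1030) / [(1030 + 948)/2] = -82/989 = -0.082912…
Arc Ed = %ΔQ / %ΔP = (4170/17555) / (-82/989) = -2.8649…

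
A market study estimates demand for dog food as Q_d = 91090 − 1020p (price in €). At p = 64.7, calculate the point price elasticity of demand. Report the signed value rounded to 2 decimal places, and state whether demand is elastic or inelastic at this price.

dQ_d/dp = −1020. At p = 64.7, Q_d = 91090 − 1020(64.7) = 25096.
Ed = (dQ_d/dp)·(p/Q_d) = −1020 × (64.7/25096) = -2.6296…
|Ed| = 2.63 > 1, so demand is elastic.

-2.63; elastic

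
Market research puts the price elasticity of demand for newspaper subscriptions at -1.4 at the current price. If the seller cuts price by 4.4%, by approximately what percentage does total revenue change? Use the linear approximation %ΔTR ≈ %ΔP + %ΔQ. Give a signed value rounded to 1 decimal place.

+1.8%

%ΔQ ≈ Ed × %ΔP = (-1.4) × (-4.4%) = +6.1600%
%ΔTR ≈ %ΔP + %ΔQ = (-4.4%) + (+6.1600%) = +1.7600%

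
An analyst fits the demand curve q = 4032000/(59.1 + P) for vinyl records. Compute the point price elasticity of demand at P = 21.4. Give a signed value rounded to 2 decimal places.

dq/dP = −4032000/(59.1 + P)² = -622.198. At P = 21.4, q = 50087.
Ed = (dq/dP)·(P/q) = (-622.198) × (21.4/50087) = -0.2658…

-0.27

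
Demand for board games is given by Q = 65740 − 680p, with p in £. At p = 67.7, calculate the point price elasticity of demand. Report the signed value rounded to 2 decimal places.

dQ/dp = −680. At p = 67.7, Q = 65740 − 680(67.7) = 19704.
Ed = (dQ/dp)·(p/Q) = −680 × (67.7/19704) = -2.3363…

-2.34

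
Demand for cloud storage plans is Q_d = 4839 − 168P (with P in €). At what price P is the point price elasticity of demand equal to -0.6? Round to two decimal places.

Ed = −168P/(4839 − 168P). Set this equal to -0.6:
168P = 0.6·(4839 − 168P) ⇒ 168P(1 + 0.6) = 0.6·4839
P = 0.6·4839 / (168·1.6) = 10.8013…

10.80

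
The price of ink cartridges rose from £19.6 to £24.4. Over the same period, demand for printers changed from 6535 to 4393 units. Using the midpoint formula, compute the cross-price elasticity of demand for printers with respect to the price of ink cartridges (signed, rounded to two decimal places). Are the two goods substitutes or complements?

%ΔQ_{printers} = (4393 − 6535)/avg = -2142/5464 = -0.392020…
%ΔP_{ink cartridges} = (24.4 − 19.6)/avg = 4.8/22 = 0.218181…
E_cross = (-2142/5464) / (4.8/22) = -1.7967…
E_cross < 0 ⇒ the goods are complements.

-1.80; complements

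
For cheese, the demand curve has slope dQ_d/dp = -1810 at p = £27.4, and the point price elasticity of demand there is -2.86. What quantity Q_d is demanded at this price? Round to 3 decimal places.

Ed = (dQ_d/dp)·(p/Q_d) ⇒ Q_d = (dQ_d/dp)·p/Ed = (-1810)·27.4/(-2.86) = 17340.55944…

17340.559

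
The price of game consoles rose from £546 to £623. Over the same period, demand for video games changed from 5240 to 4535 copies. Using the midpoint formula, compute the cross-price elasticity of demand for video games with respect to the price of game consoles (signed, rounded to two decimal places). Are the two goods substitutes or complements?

%ΔQ_{video games} = (4535 − 5240)/avg = -705/4887.5 = -0.144245…
%ΔP_{game consoles} = (623 − 546)/avg = 77/584.5 = 0.131736…
E_cross = (-705/4887.5) / (77/584.5) = -1.0949…
E_cross < 0 ⇒ the goods are complements.

-1.09; complements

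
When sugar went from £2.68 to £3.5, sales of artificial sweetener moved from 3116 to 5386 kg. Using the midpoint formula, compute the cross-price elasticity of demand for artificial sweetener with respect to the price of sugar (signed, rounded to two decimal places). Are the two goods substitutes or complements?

2.01; substitutes

%ΔQ_{artificial sweetener} = (5386 − 3116)/avg = 2270/4251 = 0.533992…
%ΔP_{sugar} = (3.5 − 2.68)/avg = 0.82/3.09 = 0.265372…
E_cross = (2270/4251) / (0.82/3.09) = 2.0122…
E_cross > 0 ⇒ the goods are substitutes.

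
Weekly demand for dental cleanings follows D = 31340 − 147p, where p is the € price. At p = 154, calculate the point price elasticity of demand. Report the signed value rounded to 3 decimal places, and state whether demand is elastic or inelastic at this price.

-2.601; elastic

dD/dp = −147. At p = 154, D = 31340 − 147(154) = 8702.
Ed = (dD/dp)·(p/D) = −147 × (154/8702) = -2.60147…
|Ed| = 2.601 > 1, so demand is elastic.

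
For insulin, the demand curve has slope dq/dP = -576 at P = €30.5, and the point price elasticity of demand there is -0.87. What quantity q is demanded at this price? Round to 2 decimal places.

20193.10

Ed = (dq/dP)·(P/q) ⇒ q = (dq/dP)·P/Ed = (-576)·30.5/(-0.87) = 20193.1034…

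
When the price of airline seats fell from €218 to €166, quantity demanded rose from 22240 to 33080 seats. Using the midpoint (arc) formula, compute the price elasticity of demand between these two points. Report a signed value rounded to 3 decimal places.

-1.447

%ΔQ = (33080 − 22240) / [(22240 + 33080)/2] = 10840/27660 = 0.391901…
%ΔP = (166 − 218) / [(218 + 166)/2] = -52/192 = -0.270833…
Arc Ed = %ΔQ / %ΔP = (10840/27660) / (-52/192) = -1.44702…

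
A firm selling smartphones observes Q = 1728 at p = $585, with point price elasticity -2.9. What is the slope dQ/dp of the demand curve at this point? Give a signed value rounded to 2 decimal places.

Ed = (dQ/dp)·(p/Q) ⇒ dQ/dp = Ed·Q/p = (-2.9)·1728/585 = -8.5661…

-8.57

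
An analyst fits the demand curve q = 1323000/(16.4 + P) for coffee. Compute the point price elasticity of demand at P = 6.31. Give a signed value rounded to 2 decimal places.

dq/dP = −1323000/(16.4 + P)² = -2565.23. At P = 6.31, q = 58256.3.
Ed = (dq/dP)·(P/q) = (-2565.23) × (6.31/58256.3) = -0.2778…

-0.28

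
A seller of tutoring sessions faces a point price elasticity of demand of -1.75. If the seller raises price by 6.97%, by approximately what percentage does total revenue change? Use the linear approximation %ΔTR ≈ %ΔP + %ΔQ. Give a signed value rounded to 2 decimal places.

%ΔQ ≈ Ed × %ΔP = (-1.75) × (+6.97%) = -12.1975%
%ΔTR ≈ %ΔP + %ΔQ = (+6.97%) + (-12.1975%) = -5.2275%

-5.23%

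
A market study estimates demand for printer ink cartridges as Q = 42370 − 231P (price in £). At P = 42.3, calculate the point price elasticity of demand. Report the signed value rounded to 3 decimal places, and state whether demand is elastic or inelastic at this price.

dQ/dP = −231. At P = 42.3, Q = 42370 − 231(42.3) = 32598.7.
Ed = (dQ/dP)·(P/Q) = −231 × (42.3/32598.7) = -0.29974…
|Ed| = 0.300 < 1, so demand is inelastic.

-0.300; inelastic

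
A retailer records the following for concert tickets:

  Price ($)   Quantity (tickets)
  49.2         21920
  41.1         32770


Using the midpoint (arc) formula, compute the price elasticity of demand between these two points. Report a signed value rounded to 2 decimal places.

%ΔQ = (32770 − 21920) / [(21920 + 32770)/2] = 10850/27345 = 0.396781…
%ΔP = (41.1 − 49.2) / [(49.2 + 41.1)/2] = -8.1/45.15 = -0.179401…
Arc Ed = %ΔQ / %ΔP = (10850/27345) / (-8.1/45.15) = -2.2116…

-2.21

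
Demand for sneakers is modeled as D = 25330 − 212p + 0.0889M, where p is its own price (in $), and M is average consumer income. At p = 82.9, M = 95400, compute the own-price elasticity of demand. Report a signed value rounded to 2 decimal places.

At the given values, D = 25330 − 212(82.9) + 0.0889(95400) = 16236.26.
∂D/∂p = −212.
E = (-212) × (82.9/16236.26) = -1.0824…

-1.08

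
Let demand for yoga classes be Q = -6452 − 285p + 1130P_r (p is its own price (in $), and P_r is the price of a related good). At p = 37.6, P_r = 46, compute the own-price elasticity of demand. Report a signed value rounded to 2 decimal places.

-0.31

At the given values, Q = -6452 − 285(37.6) + 1130(46) = 34812.
∂Q/∂p = −285.
E = (-285) × (37.6/34812) = -0.3078…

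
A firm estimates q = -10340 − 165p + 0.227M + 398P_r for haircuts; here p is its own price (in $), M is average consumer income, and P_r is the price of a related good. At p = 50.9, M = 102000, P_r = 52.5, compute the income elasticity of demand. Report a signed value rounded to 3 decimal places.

0.915

At the given values, q = -10340 − 165(50.9) + 0.227(102000) + 398(52.5) = 25310.5.
∂q/∂M = 0.227.
E = (0.227) × (102000/25310.5) = 0.91479…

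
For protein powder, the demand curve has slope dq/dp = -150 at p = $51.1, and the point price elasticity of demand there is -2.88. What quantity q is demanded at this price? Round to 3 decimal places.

Ed = (dq/dp)·(p/q) ⇒ q = (dq/dp)·p/Ed = (-150)·51.1/(-2.88) = 2661.45833…

2661.458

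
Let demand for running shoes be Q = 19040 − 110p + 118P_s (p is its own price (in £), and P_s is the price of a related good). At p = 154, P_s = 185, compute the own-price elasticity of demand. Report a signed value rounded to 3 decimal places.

-0.708

At the given values, Q = 19040 − 110(154) + 118(185) = 23930.
∂Q/∂p = −110.
E = (-110) × (154/23930) = -0.70789…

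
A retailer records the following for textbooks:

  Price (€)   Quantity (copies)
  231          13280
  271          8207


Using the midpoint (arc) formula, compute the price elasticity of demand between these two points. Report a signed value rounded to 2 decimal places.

%ΔQ = (8207 − 13280) / [(13280 + 8207)/2] = -5073/10743.5 = -0.472192…
%ΔP = (271 − 231) / [(231 + 271)/2] = 40/251 = 0.159362…
Arc Ed = %ΔQ / %ΔP = (-5073/10743.5) / (40/251) = -2.9630…

-2.96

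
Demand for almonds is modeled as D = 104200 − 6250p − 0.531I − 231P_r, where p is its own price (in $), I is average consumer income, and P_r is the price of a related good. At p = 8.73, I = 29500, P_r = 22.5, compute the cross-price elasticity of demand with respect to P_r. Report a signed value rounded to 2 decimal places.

At the given values, D = 104200 − 6250(8.73) − 0.531(29500) − 231(22.5) = 28775.5.
∂D/∂P_r = -231.
E = (-231) × (22.5/28775.5) = -0.1806…

-0.18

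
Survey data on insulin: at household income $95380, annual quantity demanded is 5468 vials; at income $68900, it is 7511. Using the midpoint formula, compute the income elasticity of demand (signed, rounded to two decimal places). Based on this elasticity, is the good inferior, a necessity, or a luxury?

-0.98; inferior

%ΔQ = (7511 − 5468)/[( 5468 + 7511)/2] = 2043/6489.5 = 0.314816…
%ΔIncome = (68900 − 95380)/[( 95380 + 68900)/2] = -26480/82140 = -0.322376…
E_income = (2043/6489.5) / (-26480/82140) = -0.9765…
E_income < 0 ⇒ inferior good.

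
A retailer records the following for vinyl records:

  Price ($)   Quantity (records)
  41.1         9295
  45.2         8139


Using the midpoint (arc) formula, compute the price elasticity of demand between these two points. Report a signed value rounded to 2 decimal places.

-1.40

%ΔQ = (8139 − 9295) / [(9295 + 8139)/2] = -1156/8717 = -0.132614…
%ΔP = (45.2 − 41.1) / [(41.1 + 45.2)/2] = 4.1/43.15 = 0.095017…
Arc Ed = %ΔQ / %ΔP = (-1156/8717) / (4.1/43.15) = -1.3956…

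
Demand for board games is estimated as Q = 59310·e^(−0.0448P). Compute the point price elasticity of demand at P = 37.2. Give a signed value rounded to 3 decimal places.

dQ/dP = −0.0448·Q = -501.913. At P = 37.2, Q = 11203.4.
Ed = (dQ/dP)·(P/Q) = (-501.913) × (37.2/11203.4) = -1.66656

-1.667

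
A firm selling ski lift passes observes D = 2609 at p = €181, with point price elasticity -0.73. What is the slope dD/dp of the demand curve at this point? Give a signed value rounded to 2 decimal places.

-10.52

Ed = (dD/dp)·(p/D) ⇒ dD/dp = Ed·D/p = (-0.73)·2609/181 = -10.5224…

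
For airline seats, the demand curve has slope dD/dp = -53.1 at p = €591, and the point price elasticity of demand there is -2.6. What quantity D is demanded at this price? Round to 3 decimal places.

Ed = (dD/dp)·(p/D) ⇒ D = (dD/dp)·p/Ed = (-53.1)·591/(-2.6) = 12070.03846…

12070.038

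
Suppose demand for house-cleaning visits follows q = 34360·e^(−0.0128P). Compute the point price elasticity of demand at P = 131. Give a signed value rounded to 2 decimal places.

dq/dP = −0.0128·q = -82.2315. At P = 131, q = 6424.33.
Ed = (dq/dP)·(P/q) = (-82.2315) × (131/6424.33) = -1.6768

-1.68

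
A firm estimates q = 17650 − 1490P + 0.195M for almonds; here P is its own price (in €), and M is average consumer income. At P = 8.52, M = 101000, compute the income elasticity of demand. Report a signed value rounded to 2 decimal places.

At the given values, q = 17650 − 1490(8.52) + 0.195(101000) = 24650.2.
∂q/∂M = 0.195.
E = (0.195) × (101000/24650.2) = 0.7989…

0.80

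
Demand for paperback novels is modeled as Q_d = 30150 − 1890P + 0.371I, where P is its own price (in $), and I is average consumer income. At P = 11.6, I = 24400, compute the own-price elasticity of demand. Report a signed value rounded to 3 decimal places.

-1.269

At the given values, Q_d = 30150 − 1890(11.6) + 0.371(24400) = 17278.4.
∂Q_d/∂P = −1890.
E = (-1890) × (11.6/17278.4) = -1.26886…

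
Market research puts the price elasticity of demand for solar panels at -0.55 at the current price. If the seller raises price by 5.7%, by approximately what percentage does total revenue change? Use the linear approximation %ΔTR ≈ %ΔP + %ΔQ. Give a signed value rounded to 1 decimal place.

+2.6%

%ΔQ ≈ Ed × %ΔP = (-0.55) × (+5.7%) = -3.1350%
%ΔTR ≈ %ΔP + %ΔQ = (+5.7%) + (-3.1350%) = +2.5650%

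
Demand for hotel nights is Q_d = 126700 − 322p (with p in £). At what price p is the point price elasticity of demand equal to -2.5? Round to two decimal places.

Ed = −322p/(126700 − 322p). Set this equal to -2.5:
322p = 2.5·(126700 − 322p) ⇒ 322p(1 + 2.5) = 2.5·126700
p = 2.5·126700 / (322·3.5) = 281.0559…

281.06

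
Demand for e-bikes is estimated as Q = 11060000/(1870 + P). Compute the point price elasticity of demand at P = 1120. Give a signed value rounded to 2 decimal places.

-0.37

dQ/dP = −11060000/(1870 + P)² = -1.23712. At P = 1120, Q = 3699.
Ed = (dQ/dP)·(P/Q) = (-1.23712) × (1120/3699) = -0.3745…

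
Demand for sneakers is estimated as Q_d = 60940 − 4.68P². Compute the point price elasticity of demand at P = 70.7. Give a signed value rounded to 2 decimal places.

dQ_d/dP = −2·4.68·P = -661.752. At P = 70.7, Q_d = 37547.0668.
Ed = (dQ_d/dP)·(P/Q_d) = (-661.752) × (70.7/37547.0668) = -1.2460…

-1.25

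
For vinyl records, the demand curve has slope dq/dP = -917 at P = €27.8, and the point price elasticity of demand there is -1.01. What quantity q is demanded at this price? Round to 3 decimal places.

Ed = (dq/dP)·(P/q) ⇒ q = (dq/dP)·P/Ed = (-917)·27.8/(-1.01) = 25240.19801…

25240.198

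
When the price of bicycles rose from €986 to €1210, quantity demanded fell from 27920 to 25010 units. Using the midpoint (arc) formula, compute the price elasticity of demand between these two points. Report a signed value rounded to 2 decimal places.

%ΔQ = (25010 − 27920) / [(27920 + 25010)/2] = -2910/26465 = -0.109956…
%ΔP = (1210 − 986) / [(986 + 1210)/2] = 224/1098 = 0.204007…
Arc Ed = %ΔQ / %ΔP = (-2910/26465) / (224/1098) = -0.5389…

-0.54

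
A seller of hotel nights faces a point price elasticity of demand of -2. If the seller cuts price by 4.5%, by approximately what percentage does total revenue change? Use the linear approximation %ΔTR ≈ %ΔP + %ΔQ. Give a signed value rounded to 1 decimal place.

+4.5%

%ΔQ ≈ Ed × %ΔP = (-2) × (-4.5%) = +9.0000%
%ΔTR ≈ %ΔP + %ΔQ = (-4.5%) + (+9.0000%) = +4.5000%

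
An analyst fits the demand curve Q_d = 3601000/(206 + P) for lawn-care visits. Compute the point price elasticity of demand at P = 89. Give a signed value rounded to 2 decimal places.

dQ_d/dP = −3601000/(206 + P)² = -41.3789. At P = 89, Q_d = 12206.8.
Ed = (dQ_d/dP)·(P/Q_d) = (-41.3789) × (89/12206.8) = -0.3016…

-0.30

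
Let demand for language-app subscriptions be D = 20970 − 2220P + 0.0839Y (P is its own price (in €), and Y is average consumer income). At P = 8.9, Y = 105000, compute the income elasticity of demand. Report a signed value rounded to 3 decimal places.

At the given values, D = 20970 − 2220(8.9) + 0.0839(105000) = 10021.5.
∂D/∂Y = 0.0839.
E = (0.0839) × (105000/10021.5) = 0.87906…

0.879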